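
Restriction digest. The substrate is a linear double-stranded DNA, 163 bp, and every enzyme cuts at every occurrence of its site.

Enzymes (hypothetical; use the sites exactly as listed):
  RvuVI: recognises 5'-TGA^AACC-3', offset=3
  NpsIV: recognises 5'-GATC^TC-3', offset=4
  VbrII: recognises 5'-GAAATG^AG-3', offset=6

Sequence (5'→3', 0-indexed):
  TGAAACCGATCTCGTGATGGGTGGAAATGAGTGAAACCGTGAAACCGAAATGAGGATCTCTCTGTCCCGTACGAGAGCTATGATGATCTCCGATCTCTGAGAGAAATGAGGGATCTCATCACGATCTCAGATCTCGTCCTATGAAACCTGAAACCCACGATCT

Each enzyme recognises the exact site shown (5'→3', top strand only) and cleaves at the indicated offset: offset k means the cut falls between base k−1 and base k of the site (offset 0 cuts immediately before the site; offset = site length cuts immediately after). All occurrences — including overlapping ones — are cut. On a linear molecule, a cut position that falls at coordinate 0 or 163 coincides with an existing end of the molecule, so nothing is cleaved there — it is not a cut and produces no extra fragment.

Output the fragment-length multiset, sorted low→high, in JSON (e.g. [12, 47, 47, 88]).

Scan for sites:
  RvuVI TGAAACC/3: at [0, 31, 39, 141, 148] ⇒ [3, 34, 42, 144, 151]
  NpsIV GATCTC/4: at [7, 54, 84, 91, 111, 122, 129] ⇒ [11, 58, 88, 95, 115, 126, 133]
  VbrII GAAATGAG/6: at [23, 46, 102] ⇒ [29, 52, 108]

All cut coordinates (distinct, sorted): [3, 11, 29, 34, 42, 52, 58, 88, 95, 108, 115, 126, 133, 144, 151]

Fragments:
  [0,3): 3 bp
  [3,11): 8 bp
  [11,29): 18 bp
  [29,34): 5 bp
  [34,42): 8 bp
  [42,52): 10 bp
  [52,58): 6 bp
  [58,88): 30 bp
  [88,95): 7 bp
  [95,108): 13 bp
  [108,115): 7 bp
  [115,126): 11 bp
  [126,133): 7 bp
  [133,144): 11 bp
  [144,151): 7 bp
  [151,163): 12 bp

[3,5,6,7,7,7,7,8,8,10,11,11,12,13,18,30]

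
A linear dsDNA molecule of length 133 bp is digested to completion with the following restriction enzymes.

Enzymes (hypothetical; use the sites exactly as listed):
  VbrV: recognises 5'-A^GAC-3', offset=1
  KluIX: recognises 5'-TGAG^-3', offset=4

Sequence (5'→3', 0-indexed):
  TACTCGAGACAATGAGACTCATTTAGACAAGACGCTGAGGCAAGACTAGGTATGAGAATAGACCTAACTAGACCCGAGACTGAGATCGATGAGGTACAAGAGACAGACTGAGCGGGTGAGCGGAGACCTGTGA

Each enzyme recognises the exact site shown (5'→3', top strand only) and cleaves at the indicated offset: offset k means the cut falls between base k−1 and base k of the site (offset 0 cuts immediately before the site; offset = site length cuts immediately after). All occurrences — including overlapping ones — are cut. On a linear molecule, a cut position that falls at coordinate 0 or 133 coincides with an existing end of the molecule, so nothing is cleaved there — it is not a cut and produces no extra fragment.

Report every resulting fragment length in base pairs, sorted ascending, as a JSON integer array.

[1,4,4,4,4,5,7,7,7,7,8,8,8,9,9,9,9,10,13]

Site scan:
  VbrV AGAC/1: at [6, 14, 24, 29, 42, 59, 69, 76, 100, 104, 123] ⇒ [7, 15, 25, 30, 43, 60, 70, 77, 101, 105, 124]
  KluIX TGAG/4: at [12, 35, 52, 80, 89, 108, 116] ⇒ [16, 39, 56, 84, 93, 112, 120]

Pooled cuts: [7, 15, 16, 25, 30, 39, 43, 56, 60, 70, 77, 84, 93, 101, 105, 112, 120, 124]

Fragments:
  [0,7): 7 bp
  [7,15): 8 bp
  [15,16): 1 bp
  [16,25): 9 bp
  [25,30): 5 bp
  [30,39): 9 bp
  [39,43): 4 bp
  [43,56): 13 bp
  [56,60): 4 bp
  [60,70): 10 bp
  [70,77): 7 bp
  [77,84): 7 bp
  [84,93): 9 bp
  [93,101): 8 bp
  [101,105): 4 bp
  [105,112): 7 bp
  [112,120): 8 bp
  [120,124): 4 bp
  [124,133): 9 bp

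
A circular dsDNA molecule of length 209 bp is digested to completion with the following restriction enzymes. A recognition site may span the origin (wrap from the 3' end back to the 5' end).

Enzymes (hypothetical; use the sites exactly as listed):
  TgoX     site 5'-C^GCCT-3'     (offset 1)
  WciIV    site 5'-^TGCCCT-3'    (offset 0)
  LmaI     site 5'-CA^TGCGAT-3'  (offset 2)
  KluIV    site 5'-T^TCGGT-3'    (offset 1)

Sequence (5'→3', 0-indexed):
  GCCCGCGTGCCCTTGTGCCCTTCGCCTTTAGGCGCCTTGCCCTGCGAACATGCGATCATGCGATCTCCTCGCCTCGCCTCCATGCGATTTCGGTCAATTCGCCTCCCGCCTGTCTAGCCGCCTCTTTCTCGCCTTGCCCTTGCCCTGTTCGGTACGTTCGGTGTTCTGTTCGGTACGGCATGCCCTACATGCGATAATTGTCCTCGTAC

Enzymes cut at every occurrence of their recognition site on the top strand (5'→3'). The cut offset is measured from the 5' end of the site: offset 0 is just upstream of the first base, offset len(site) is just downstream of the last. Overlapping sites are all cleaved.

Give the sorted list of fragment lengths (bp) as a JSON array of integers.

[4,4,5,6,7,7,7,8,8,8,8,9,9,10,11,11,11,12,12,12,13,27]

Site scan:
  TgoX (CGCCT, off=1): starts [22, 32, 69, 74, 99, 106, 118, 129] → cuts [23, 33, 70, 75, 100, 107, 119, 130]
  WciIV (TGCCCT, off=0): starts [7, 15, 37, 134, 140, 180] → cuts [7, 15, 37, 134, 140, 180]
  LmaI (CATGCGAT, off=2): starts [48, 56, 80, 187] → cuts [50, 58, 82, 189]
  KluIV (TTCGGT, off=1): starts [88, 147, 156, 168] → cuts [89, 148, 157, 169]

Pooled cuts: [7, 15, 23, 33, 37, 50, 58, 70, 75, 82, 89, 100, 107, 119, 130, 134, 140, 148, 157, 169, 180, 189]

Fragment lengths:
  7→15: 8 bp
  15→23: 8 bp
  23→33: 10 bp
  33→37: 4 bp
  37→50: 13 bp
  50→58: 8 bp
  58→70: 12 bp
  70→75: 5 bp
  75→82: 7 bp
  82→89: 7 bp
  89→100: 11 bp
  100→107: 7 bp
  107→119: 12 bp
  119→130: 11 bp
  130→134: 4 bp
  134→140: 6 bp
  140→148: 8 bp
  148→157: 9 bp
  157→169: 12 bp
  169→180: 11 bp
  180→189: 9 bp
  189→7 (wrap): 209-189+7 = 27 bp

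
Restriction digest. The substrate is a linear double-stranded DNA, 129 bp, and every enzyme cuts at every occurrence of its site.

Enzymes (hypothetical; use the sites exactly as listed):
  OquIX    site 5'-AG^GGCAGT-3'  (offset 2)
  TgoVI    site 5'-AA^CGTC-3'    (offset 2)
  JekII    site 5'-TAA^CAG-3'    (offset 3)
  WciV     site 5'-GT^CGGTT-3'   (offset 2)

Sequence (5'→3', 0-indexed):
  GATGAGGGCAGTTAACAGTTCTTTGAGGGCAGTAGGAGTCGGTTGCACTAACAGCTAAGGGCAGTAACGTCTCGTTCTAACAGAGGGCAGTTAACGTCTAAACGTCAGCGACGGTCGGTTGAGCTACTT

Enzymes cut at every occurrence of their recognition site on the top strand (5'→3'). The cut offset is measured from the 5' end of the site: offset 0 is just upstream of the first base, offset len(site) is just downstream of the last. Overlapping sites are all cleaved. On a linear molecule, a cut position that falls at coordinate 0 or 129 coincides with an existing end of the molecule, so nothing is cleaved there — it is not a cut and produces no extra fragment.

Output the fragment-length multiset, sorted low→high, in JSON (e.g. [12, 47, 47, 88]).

[5,6,8,8,8,9,9,12,12,12,13,13,14]

Site scan:
  OquIX AGGGCAGT/2: at [4, 25, 57, 83] ⇒ [6, 27, 59, 85]
  TgoVI AACGTC/2: at [65, 92, 100] ⇒ [67, 94, 102]
  JekII TAACAG/3: at [12, 48, 77] ⇒ [15, 51, 80]
  WciV GTCGGTT/2: at [37, 113] ⇒ [39, 115]

All cut coordinates (distinct, sorted): [6, 15, 27, 39, 51, 59, 67, 80, 85, 94, 102, 115]

Fragments:
  [0,6): 6 bp
  [6,15): 9 bp
  [15,27): 12 bp
  [27,39): 12 bp
  [39,51): 12 bp
  [51,59): 8 bp
  [59,67): 8 bp
  [67,80): 13 bp
  [80,85): 5 bp
  [85,94): 9 bp
  [94,102): 8 bp
  [102,115): 13 bp
  [115,129): 14 bp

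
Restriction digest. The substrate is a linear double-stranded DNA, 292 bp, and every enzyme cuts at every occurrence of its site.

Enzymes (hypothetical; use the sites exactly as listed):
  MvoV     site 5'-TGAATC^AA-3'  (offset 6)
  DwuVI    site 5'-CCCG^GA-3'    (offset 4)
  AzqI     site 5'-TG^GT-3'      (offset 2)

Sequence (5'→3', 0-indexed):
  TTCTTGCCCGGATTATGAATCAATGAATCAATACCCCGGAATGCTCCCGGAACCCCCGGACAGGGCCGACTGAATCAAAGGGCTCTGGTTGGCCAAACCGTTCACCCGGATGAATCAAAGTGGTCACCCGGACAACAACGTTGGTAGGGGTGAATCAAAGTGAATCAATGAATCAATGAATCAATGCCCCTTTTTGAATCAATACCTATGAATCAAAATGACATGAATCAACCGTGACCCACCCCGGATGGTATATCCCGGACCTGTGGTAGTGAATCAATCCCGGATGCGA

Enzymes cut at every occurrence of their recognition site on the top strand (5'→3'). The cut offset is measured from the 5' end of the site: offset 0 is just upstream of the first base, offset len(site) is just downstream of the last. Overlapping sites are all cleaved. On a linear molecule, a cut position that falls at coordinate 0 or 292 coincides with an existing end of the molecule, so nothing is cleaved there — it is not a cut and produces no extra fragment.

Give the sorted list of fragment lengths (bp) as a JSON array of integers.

Per-enzyme occurrences:
  MvoV (TGAATCAA, off=6): starts [15, 23, 70, 110, 150, 160, 168, 176, 194, 208, 223, 272] → cuts [21, 29, 76, 116, 156, 166, 174, 182, 200, 214, 229, 278]
  DwuVI (CCCGGA, off=4): starts [6, 34, 45, 54, 104, 126, 242, 256, 281] → cuts [10, 38, 49, 58, 108, 130, 246, 260, 285]
  AzqI (TGGT, off=2): starts [85, 120, 141, 248, 266] → cuts [87, 122, 143, 250, 268]

All cut coordinates (distinct, sorted): [10, 21, 29, 38, 49, 58, 76, 87, 108, 116, 122, 130, 143, 156, 166, 174, 182, 200, 214, 229, 246, 250, 260, 268, 278, 285]

Fragments:
  [0,10): 10 bp
  [10,21): 11 bp
  [21,29): 8 bp
  [29,38): 9 bp
  [38,49): 11 bp
  [49,58): 9 bp
  [58,76): 18 bp
  [76,87): 11 bp
  [87,108): 21 bp
  [108,116): 8 bp
  [116,122): 6 bp
  [122,130): 8 bp
  [130,143): 13 bp
  [143,156): 13 bp
  [156,166): 10 bp
  [166,174): 8 bp
  [174,182): 8 bp
  [182,200): 18 bp
  [200,214): 14 bp
  [214,229): 15 bp
  [229,246): 17 bp
  [246,250): 4 bp
  [250,260): 10 bp
  [260,268): 8 bp
  [268,278): 10 bp
  [278,285): 7 bp
  [285,292): 7 bp

[4,6,7,7,8,8,8,8,8,8,9,9,10,10,10,10,11,11,11,13,13,14,15,17,18,18,21]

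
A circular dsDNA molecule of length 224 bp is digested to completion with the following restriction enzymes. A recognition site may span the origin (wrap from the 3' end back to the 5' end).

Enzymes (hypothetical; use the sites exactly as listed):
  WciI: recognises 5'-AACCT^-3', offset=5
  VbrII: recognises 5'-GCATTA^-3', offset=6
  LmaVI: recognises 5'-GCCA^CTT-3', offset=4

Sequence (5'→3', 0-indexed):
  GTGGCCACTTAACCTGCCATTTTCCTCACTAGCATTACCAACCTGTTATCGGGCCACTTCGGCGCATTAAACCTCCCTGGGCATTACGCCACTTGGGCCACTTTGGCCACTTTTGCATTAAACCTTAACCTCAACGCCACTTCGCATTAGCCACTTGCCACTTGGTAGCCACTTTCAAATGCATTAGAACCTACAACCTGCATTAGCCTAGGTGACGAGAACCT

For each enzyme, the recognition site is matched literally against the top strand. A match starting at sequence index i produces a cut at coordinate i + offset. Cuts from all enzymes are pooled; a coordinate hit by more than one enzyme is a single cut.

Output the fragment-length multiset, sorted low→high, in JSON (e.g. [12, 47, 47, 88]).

[4,5,5,5,6,6,6,7,7,7,7,8,8,9,9,10,11,11,12,12,13,15,19,22]

Scan for sites:
  WciI (AACCT, off=5): starts [10, 39, 69, 120, 126, 187, 194, 219] → cuts [0, 15, 44, 74, 125, 131, 192, 199]
  VbrII (GCATTA, off=6): starts [31, 63, 80, 114, 143, 180, 199] → cuts [37, 69, 86, 120, 149, 186, 205]
  LmaVI (GCCACTT, off=4): starts [3, 52, 87, 96, 105, 135, 149, 156, 167] → cuts [7, 56, 91, 100, 109, 139, 153, 160, 171]

All cut coordinates (distinct, sorted): [0, 7, 15, 37, 44, 56, 69, 74, 86, 91, 100, 109, 120, 125, 131, 139, 149, 153, 160, 171, 186, 192, 199, 205]

Fragments:
  0→7: 7 bp
  7→15: 8 bp
  15→37: 22 bp
  37→44: 7 bp
  44→56: 12 bp
  56→69: 13 bp
  69→74: 5 bp
  74→86: 12 bp
  86→91: 5 bp
  91→100: 9 bp
  100→109: 9 bp
  109→120: 11 bp
  120→125: 5 bp
  125→131: 6 bp
  131→139: 8 bp
  139→149: 10 bp
  149→153: 4 bp
  153→160: 7 bp
  160→171: 11 bp
  171→186: 15 bp
  186→192: 6 bp
  192→199: 7 bp
  199→205: 6 bp
  205→0 (wrap): 224-205+0 = 19 bp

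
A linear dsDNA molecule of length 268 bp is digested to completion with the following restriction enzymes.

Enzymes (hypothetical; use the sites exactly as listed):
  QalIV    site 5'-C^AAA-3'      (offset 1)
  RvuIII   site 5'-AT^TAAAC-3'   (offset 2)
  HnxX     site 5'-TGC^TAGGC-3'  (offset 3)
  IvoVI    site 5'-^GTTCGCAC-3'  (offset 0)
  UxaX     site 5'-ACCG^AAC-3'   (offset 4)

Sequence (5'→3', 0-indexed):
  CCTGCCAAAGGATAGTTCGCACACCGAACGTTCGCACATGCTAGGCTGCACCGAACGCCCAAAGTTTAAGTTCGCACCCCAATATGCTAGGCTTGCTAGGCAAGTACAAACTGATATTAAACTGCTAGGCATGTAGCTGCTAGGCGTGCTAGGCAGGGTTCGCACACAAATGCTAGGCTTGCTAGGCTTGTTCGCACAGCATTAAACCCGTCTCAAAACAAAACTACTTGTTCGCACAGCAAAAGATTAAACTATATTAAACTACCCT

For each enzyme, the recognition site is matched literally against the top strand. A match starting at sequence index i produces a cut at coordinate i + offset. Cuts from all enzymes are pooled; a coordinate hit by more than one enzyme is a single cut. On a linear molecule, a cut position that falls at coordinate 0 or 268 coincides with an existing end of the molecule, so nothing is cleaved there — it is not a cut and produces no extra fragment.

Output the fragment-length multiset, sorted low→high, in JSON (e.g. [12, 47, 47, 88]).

[3,5,6,6,7,7,7,8,8,8,9,9,9,9,10,10,10,10,11,11,11,12,12,12,12,13,15,18]

Per-enzyme occurrences:
  QalIV (CAAA, off=1): starts [5, 59, 106, 166, 213, 218, 239] → cuts [6, 60, 107, 167, 214, 219, 240]
  RvuIII (ATTAAAC, off=2): starts [115, 200, 245, 255] → cuts [117, 202, 247, 257]
  HnxX (TGCTAGGC, off=3): starts [38, 84, 93, 122, 137, 146, 170, 179] → cuts [41, 87, 96, 125, 140, 149, 173, 182]
  IvoVI (GTTCGCAC, off=0): starts [14, 29, 69, 157, 189, 229] → cuts [14, 29, 69, 157, 189, 229]
  UxaX (ACCGAAC, off=4): starts [22, 49] → cuts [26, 53]

All cut coordinates (distinct, sorted): [6, 14, 26, 29, 41, 53, 60, 69, 87, 96, 107, 117, 125, 140, 149, 157, 167, 173, 182, 189, 202, 214, 219, 229, 240, 247, 257]

Fragment lengths:
  [0,6): 6 bp
  [6,14): 8 bp
  [14,26): 12 bp
  [26,29): 3 bp
  [29,41): 12 bp
  [41,53): 12 bp
  [53,60): 7 bp
  [60,69): 9 bp
  [69,87): 18 bp
  [87,96): 9 bp
  [96,107): 11 bp
  [107,117): 10 bp
  [117,125): 8 bp
  [125,140): 15 bp
  [140,149): 9 bp
  [149,157): 8 bp
  [157,167): 10 bp
  [167,173): 6 bp
  [173,182): 9 bp
  [182,189): 7 bp
  [189,202): 13 bp
  [202,214): 12 bp
  [214,219): 5 bp
  [219,229): 10 bp
  [229,240): 11 bp
  [240,247): 7 bp
  [247,257): 10 bp
  [257,268): 11 bp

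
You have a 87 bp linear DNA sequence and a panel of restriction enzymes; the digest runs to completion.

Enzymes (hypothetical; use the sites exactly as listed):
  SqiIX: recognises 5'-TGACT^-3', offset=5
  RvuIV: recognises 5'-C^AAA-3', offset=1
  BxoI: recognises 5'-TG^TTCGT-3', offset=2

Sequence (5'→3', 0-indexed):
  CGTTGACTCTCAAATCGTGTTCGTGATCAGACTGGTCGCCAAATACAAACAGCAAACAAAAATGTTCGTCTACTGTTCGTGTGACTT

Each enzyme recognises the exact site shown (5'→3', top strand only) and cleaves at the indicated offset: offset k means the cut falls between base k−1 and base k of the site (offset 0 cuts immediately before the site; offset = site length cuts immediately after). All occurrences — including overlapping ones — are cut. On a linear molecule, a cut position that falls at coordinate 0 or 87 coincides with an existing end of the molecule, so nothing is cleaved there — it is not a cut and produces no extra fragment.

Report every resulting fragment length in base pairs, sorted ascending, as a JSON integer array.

Per-enzyme occurrences:
  SqiIX TGACT/5: at [3, 81] ⇒ [8, 86]
  RvuIV CAAA/1: at [10, 39, 45, 52, 56] ⇒ [11, 40, 46, 53, 57]
  BxoI TGTTCGT/2: at [17, 62, 73] ⇒ [19, 64, 75]

All cut coordinates (distinct, sorted): [8, 11, 19, 40, 46, 53, 57, 64, 75, 86]

Fragments:
  [0,8): 8 bp
  [8,11): 3 bp
  [11,19): 8 bp
  [19,40): 21 bp
  [40,46): 6 bp
  [46,53): 7 bp
  [53,57): 4 bp
  [57,64): 7 bp
  [64,75): 11 bp
  [75,86): 11 bp
  [86,87): 1 bp

[1,3,4,6,7,7,8,8,11,11,21]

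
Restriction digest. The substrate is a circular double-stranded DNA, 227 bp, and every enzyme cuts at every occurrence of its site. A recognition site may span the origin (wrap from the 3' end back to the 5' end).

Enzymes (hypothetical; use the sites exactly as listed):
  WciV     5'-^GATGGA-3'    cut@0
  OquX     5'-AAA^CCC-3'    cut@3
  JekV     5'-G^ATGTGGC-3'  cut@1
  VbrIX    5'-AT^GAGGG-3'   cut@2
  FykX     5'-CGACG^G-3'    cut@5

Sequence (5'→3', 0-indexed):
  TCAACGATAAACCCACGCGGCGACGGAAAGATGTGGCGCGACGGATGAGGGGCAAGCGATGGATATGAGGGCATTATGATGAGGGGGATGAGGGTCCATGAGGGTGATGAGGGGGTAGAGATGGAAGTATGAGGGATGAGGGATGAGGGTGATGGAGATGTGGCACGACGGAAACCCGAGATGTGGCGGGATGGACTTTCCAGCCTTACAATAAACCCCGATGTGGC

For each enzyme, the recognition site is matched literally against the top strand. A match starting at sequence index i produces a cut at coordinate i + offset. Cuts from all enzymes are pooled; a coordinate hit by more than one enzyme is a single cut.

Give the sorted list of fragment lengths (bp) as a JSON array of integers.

Scan for sites:
  WciV GATGGA/0: at [57, 119, 150, 189] ⇒ [57, 119, 150, 189]
  OquX AAACCC/3: at [8, 171, 212] ⇒ [11, 174, 215]
  JekV GATGTGGC/1: at [29, 156, 179, 219] ⇒ [30, 157, 180, 220]
  VbrIX ATGAGGG/2: at [44, 64, 78, 87, 97, 106, 128, 135, 142] ⇒ [46, 66, 80, 89, 99, 108, 130, 137, 144]
  FykX CGACGG/5: at [20, 38, 165] ⇒ [25, 43, 170]

Pooled cuts: [11, 25, 30, 43, 46, 57, 66, 80, 89, 99, 108, 119, 130, 137, 144, 150, 157, 170, 174, 180, 189, 215, 220]

Fragment lengths:
  11→25: 14 bp
  25→30: 5 bp
  30→43: 13 bp
  43→46: 3 bp
  46→57: 11 bp
  57→66: 9 bp
  66→80: 14 bp
  80→89: 9 bp
  89→99: 10 bp
  99→108: 9 bp
  108→119: 11 bp
  119→130: 11 bp
  130→137: 7 bp
  137→144: 7 bp
  144→150: 6 bp
  150→157: 7 bp
  157→170: 13 bp
  170→174: 4 bp
  174→180: 6 bp
  180→189: 9 bp
  189→215: 26 bp
  215→220: 5 bp
  220→11 (wrap): 227-220+11 = 18 bp

[3,4,5,5,6,6,7,7,7,9,9,9,9,10,11,11,11,13,13,14,14,18,26]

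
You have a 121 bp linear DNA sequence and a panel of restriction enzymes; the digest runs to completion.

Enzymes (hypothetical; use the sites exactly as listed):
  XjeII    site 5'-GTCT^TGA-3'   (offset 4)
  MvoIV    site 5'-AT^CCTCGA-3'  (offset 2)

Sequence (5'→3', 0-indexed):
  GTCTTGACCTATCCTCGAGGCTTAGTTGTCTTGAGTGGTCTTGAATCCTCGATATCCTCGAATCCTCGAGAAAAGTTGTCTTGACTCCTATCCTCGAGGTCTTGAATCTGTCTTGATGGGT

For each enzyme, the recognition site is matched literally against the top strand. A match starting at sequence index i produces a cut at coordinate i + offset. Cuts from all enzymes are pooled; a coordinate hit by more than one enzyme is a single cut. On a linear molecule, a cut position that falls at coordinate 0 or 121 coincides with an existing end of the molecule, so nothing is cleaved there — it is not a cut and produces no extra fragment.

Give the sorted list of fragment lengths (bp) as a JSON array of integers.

[4,5,8,8,8,9,10,10,11,11,18,19]

Scan for sites:
  XjeII GTCTTGA/4: at [0, 27, 37, 77, 98, 109] ⇒ [4, 31, 41, 81, 102, 113]
  MvoIV ATCCTCGA/2: at [10, 44, 53, 61, 89] ⇒ [12, 46, 55, 63, 91]

Pooled cuts: [4, 12, 31, 41, 46, 55, 63, 81, 91, 102, 113]

Fragments:
  [0,4): 4 bp
  [4,12): 8 bp
  [12,31): 19 bp
  [31,41): 10 bp
  [41,46): 5 bp
  [46,55): 9 bp
  [55,63): 8 bp
  [63,81): 18 bp
  [81,91): 10 bp
  [91,102): 11 bp
  [102,113): 11 bp
  [113,121): 8 bp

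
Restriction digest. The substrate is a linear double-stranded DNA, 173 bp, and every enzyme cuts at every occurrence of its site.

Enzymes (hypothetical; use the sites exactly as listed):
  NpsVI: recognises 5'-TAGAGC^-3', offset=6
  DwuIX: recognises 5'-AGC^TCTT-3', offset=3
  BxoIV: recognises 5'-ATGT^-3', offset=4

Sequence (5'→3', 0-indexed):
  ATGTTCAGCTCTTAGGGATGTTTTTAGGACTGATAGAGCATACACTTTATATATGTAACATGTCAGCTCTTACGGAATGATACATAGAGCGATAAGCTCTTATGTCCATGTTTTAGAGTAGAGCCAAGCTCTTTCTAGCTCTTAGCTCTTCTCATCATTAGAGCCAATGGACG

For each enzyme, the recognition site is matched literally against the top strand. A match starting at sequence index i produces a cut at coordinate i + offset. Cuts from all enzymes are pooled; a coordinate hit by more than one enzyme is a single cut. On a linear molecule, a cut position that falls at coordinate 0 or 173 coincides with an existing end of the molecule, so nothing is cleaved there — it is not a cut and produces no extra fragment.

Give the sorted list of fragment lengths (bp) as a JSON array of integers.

[4,4,5,5,6,7,7,7,8,9,10,12,13,17,18,18,23]

Scan for sites:
  NpsVI (TAGAGC, off=6): starts [33, 84, 118, 158] → cuts [39, 90, 124, 164]
  DwuIX (AGCTCTT, off=3): starts [6, 64, 94, 126, 136, 143] → cuts [9, 67, 97, 129, 139, 146]
  BxoIV (ATGT, off=4): starts [0, 17, 52, 59, 101, 107] → cuts [4, 21, 56, 63, 105, 111]

Pooled cuts: [4, 9, 21, 39, 56, 63, 67, 90, 97, 105, 111, 124, 129, 139, 146, 164]

Fragments:
  [0,4): 4 bp
  [4,9): 5 bp
  [9,21): 12 bp
  [21,39): 18 bp
  [39,56): 17 bp
  [56,63): 7 bp
  [63,67): 4 bp
  [67,90): 23 bp
  [90,97): 7 bp
  [97,105): 8 bp
  [105,111): 6 bp
  [111,124): 13 bp
  [124,129): 5 bp
  [129,139): 10 bp
  [139,146): 7 bp
  [146,164): 18 bp
  [164,173): 9 bp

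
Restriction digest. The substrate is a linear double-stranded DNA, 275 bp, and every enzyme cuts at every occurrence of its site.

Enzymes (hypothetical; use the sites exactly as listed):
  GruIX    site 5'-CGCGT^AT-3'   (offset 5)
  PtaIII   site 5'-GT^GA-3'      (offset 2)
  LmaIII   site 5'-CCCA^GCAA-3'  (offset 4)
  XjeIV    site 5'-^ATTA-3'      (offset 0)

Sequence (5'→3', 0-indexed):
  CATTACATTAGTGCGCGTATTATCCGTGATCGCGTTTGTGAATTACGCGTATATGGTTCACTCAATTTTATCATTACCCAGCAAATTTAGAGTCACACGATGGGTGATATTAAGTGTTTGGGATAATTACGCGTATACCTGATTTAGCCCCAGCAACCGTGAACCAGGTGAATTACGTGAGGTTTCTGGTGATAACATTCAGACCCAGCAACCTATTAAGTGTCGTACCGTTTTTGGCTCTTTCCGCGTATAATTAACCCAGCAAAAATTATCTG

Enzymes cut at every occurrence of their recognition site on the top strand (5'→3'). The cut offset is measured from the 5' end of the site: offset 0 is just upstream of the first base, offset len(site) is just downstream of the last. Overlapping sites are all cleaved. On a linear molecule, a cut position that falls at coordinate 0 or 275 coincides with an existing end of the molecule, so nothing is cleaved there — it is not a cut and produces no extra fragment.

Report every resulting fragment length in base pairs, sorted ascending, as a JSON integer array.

[1,2,2,3,3,5,6,7,7,8,8,8,9,9,9,9,9,12,12,12,17,17,18,22,25,35]

Site scan:
  GruIX (CGCGTAT, off=5): starts [13, 45, 129, 244] → cuts [18, 50, 134, 249]
  PtaIII (GTGA, off=2): starts [25, 37, 103, 158, 167, 176, 188] → cuts [27, 39, 105, 160, 169, 178, 190]
  LmaIII (CCCAGCAA, off=4): starts [76, 148, 203, 257] → cuts [80, 152, 207, 261]
  XjeIV (ATTA, off=0): starts [1, 6, 18, 41, 72, 108, 125, 171, 214, 252, 267] → cuts [1, 6, 18, 41, 72, 108, 125, 171, 214, 252, 267]

Pooled cuts: [1, 6, 18, 27, 39, 41, 50, 72, 80, 105, 108, 125, 134, 152, 160, 169, 171, 178, 190, 207, 214, 249, 252, 261, 267]

Fragments:
  [0,1): 1 bp
  [1,6): 5 bp
  [6,18): 12 bp
  [18,27): 9 bp
  [27,39): 12 bp
  [39,41): 2 bp
  [41,50): 9 bp
  [50,72): 22 bp
  [72,80): 8 bp
  [80,105): 25 bp
  [105,108): 3 bp
  [108,125): 17 bp
  [125,134): 9 bp
  [134,152): 18 bp
  [152,160): 8 bp
  [160,169): 9 bp
  [169,171): 2 bp
  [171,178): 7 bp
  [178,190): 12 bp
  [190,207): 17 bp
  [207,214): 7 bp
  [214,249): 35 bp
  [249,252): 3 bp
  [252,261): 9 bp
  [261,267): 6 bp
  [267,275): 8 bp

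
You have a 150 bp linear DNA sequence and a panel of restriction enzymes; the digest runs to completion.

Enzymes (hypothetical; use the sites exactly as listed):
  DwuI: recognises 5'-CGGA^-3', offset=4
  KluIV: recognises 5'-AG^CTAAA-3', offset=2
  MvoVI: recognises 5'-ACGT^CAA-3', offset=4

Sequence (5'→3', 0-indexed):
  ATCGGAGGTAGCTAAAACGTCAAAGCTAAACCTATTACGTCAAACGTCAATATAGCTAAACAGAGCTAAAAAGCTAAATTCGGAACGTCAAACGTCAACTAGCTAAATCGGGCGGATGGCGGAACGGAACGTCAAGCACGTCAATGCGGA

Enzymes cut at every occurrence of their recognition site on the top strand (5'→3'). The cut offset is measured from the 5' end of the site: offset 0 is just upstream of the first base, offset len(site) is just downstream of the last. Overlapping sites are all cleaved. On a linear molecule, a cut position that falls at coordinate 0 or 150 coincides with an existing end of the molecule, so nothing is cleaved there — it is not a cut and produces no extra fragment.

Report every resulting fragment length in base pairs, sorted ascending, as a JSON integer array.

Scan for sites:
  DwuI (CGGA, off=4): starts [2, 80, 112, 119, 124, 146] → cuts [6, 84, 116, 123, 128] (position 150 is a terminus of the linear molecule — no cut)
  KluIV (AGCTAAA, off=2): starts [9, 23, 53, 63, 71, 100] → cuts [11, 25, 55, 65, 73, 102]
  MvoVI (ACGTCAA, off=4): starts [16, 36, 43, 84, 91, 128, 137] → cuts [20, 40, 47, 88, 95, 132, 141]

Pooled cuts: [6, 11, 20, 25, 40, 47, 55, 65, 73, 84, 88, 95, 102, 116, 123, 128, 132, 141]

Fragments:
  [0,6): 6 bp
  [6,11): 5 bp
  [11,20): 9 bp
  [20,25): 5 bp
  [25,40): 15 bp
  [40,47): 7 bp
  [47,55): 8 bp
  [55,65): 10 bp
  [65,73): 8 bp
  [73,84): 11 bp
  [84,88): 4 bp
  [88,95): 7 bp
  [95,102): 7 bp
  [102,116): 14 bp
  [116,123): 7 bp
  [123,128): 5 bp
  [128,132): 4 bp
  [132,141): 9 bp
  [141,150): 9 bp

[4,4,5,5,5,6,7,7,7,7,8,8,9,9,9,10,11,14,15]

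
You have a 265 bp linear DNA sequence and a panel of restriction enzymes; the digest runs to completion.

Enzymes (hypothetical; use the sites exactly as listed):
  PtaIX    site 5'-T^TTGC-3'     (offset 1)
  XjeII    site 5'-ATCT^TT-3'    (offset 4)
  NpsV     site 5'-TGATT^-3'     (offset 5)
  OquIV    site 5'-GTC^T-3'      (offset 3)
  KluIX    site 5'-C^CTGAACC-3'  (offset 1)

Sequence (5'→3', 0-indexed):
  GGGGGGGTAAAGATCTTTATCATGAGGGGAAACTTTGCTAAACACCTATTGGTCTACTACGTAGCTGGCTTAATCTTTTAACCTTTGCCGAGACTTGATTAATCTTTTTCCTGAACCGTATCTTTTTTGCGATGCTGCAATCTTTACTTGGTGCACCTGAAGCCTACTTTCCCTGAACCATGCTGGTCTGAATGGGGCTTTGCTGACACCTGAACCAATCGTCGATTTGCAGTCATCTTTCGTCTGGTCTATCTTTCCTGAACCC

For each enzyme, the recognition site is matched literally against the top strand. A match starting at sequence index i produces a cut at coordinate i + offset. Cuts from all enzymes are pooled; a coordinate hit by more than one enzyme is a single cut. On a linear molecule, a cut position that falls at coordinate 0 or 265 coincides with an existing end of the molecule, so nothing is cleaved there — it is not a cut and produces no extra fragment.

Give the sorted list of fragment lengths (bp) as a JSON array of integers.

Scan for sites:
  PtaIX (TTTGC, off=1): starts [33, 83, 125, 198, 225] → cuts [34, 84, 126, 199, 226]
  XjeII (ATCTTT, off=4): starts [12, 72, 101, 119, 139, 234, 250] → cuts [16, 76, 105, 123, 143, 238, 254]
  NpsV (TGATT, off=5): starts [95] → cuts [100]
  OquIV (GTCT, off=3): starts [51, 185, 241, 246] → cuts [54, 188, 244, 249]
  KluIX (CCTGAACC, off=1): starts [109, 171, 208, 256] → cuts [110, 172, 209, 257]

Pooled cuts: [16, 34, 54, 76, 84, 100, 105, 110, 123, 126, 143, 172, 188, 199, 209, 226, 238, 244, 249, 254, 257]

Fragments:
  [0,16): 16 bp
  [16,34): 18 bp
  [34,54): 20 bp
  [54,76): 22 bp
  [76,84): 8 bp
  [84,100): 16 bp
  [100,105): 5 bp
  [105,110): 5 bp
  [110,123): 13 bp
  [123,126): 3 bp
  [126,143): 17 bp
  [143,172): 29 bp
  [172,188): 16 bp
  [188,199): 11 bp
  [199,209): 10 bp
  [209,226): 17 bp
  [226,238): 12 bp
  [238,244): 6 bp
  [244,249): 5 bp
  [249,254): 5 bp
  [254,257): 3 bp
  [257,265): 8 bp

[3,3,5,5,5,5,6,8,8,10,11,12,13,16,16,16,17,17,18,20,22,29]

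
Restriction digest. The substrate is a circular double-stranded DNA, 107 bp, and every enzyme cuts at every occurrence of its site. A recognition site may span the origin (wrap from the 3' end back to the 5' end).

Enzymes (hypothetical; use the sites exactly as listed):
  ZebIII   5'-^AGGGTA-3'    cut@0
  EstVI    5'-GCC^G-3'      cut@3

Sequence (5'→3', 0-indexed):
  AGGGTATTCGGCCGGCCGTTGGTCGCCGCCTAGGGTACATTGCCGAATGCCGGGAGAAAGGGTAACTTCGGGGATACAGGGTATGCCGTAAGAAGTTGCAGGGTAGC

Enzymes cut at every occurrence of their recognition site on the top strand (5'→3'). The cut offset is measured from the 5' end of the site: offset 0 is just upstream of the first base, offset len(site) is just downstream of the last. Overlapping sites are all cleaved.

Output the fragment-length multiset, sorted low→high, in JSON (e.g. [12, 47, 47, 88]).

Scan for sites:
  ZebIII AGGGTA/0: at [0, 31, 58, 77, 99] ⇒ [0, 31, 58, 77, 99]
  EstVI GCCG/3: at [10, 14, 24, 41, 48, 84] ⇒ [13, 17, 27, 44, 51, 87]

Pooled cuts: [0, 13, 17, 27, 31, 44, 51, 58, 77, 87, 99]

Fragment lengths:
  0→13: 13 bp
  13→17: 4 bp
  17→27: 10 bp
  27→31: 4 bp
  31→44: 13 bp
  44→51: 7 bp
  51→58: 7 bp
  58→77: 19 bp
  77→87: 10 bp
  87→99: 12 bp
  99→0 (wrap): 107-99+0 = 8 bp

[4,4,7,7,8,10,10,12,13,13,19]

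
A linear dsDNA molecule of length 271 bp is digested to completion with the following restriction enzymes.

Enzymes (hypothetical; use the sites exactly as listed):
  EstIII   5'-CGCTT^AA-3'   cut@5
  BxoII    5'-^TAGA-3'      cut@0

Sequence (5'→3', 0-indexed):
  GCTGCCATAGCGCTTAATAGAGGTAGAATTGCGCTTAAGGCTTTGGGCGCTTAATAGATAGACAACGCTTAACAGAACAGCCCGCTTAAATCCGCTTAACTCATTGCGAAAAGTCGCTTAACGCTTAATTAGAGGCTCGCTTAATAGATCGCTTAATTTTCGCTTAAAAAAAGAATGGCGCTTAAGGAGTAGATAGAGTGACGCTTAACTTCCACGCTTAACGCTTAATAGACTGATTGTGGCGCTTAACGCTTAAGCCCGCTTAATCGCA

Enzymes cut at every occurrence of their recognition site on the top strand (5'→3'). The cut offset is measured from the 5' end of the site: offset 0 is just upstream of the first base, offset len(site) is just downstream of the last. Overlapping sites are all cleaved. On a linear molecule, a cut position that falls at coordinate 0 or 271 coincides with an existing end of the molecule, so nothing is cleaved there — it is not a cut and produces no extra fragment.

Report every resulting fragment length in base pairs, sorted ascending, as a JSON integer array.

Site scan:
  EstIII (CGCTTAA, off=5): starts [10, 31, 47, 65, 82, 92, 114, 121, 137, 149, 160, 178, 201, 214, 221, 242, 249, 259] → cuts [15, 36, 52, 70, 87, 97, 119, 126, 142, 154, 165, 183, 206, 219, 226, 247, 254, 264]
  BxoII (TAGA, off=0): starts [17, 23, 54, 58, 129, 144, 189, 193, 228] → cuts [17, 23, 54, 58, 129, 144, 189, 193, 228]

Pooled cuts: [15, 17, 23, 36, 52, 54, 58, 70, 87, 97, 119, 126, 129, 142, 144, 154, 165, 183, 189, 193, 206, 219, 226, 228, 247, 254, 264]

Fragments:
  [0,15): 15 bp
  [15,17): 2 bp
  [17,23): 6 bp
  [23,36): 13 bp
  [36,52): 16 bp
  [52,54): 2 bp
  [54,58): 4 bp
  [58,70): 12 bp
  [70,87): 17 bp
  [87,97): 10 bp
  [97,119): 22 bp
  [119,126): 7 bp
  [126,129): 3 bp
  [129,142): 13 bp
  [142,144): 2 bp
  [144,154): 10 bp
  [154,165): 11 bp
  [165,183): 18 bp
  [183,189): 6 bp
  [189,193): 4 bp
  [193,206): 13 bp
  [206,219): 13 bp
  [219,226): 7 bp
  [226,228): 2 bp
  [228,247): 19 bp
  [247,254): 7 bp
  [254,264): 10 bp
  [264,271): 7 bp

[2,2,2,2,3,4,4,6,6,7,7,7,7,10,10,10,11,12,13,13,13,13,15,16,17,18,19,22]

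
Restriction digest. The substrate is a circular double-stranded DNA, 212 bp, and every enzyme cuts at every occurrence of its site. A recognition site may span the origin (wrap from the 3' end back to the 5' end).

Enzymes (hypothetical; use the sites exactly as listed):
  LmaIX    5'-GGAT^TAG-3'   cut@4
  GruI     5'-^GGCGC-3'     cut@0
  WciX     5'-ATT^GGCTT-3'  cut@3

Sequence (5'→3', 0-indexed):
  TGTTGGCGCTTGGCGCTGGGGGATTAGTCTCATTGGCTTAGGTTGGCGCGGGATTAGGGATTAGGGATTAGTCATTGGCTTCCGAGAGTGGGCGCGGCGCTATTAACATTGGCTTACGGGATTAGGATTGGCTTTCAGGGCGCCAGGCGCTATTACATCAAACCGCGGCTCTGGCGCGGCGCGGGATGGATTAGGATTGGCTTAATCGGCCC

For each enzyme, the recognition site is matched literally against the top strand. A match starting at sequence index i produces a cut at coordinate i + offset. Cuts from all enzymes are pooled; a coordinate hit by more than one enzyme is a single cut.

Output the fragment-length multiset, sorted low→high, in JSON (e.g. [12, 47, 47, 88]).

Site scan:
  LmaIX GGATTAG/4: at [20, 50, 57, 64, 118, 187] ⇒ [24, 54, 61, 68, 122, 191]
  GruI GGCGC/0: at [4, 11, 44, 90, 95, 138, 145, 172, 177] ⇒ [4, 11, 44, 90, 95, 138, 145, 172, 177]
  WciX ATTGGCTT/3: at [31, 73, 107, 126, 195] ⇒ [34, 76, 110, 129, 198]

Pooled cuts: [4, 11, 24, 34, 44, 54, 61, 68, 76, 90, 95, 110, 122, 129, 138, 145, 172, 177, 191, 198]

Fragment lengths:
  4→11: 7 bp
  11→24: 13 bp
  24→34: 10 bp
  34→44: 10 bp
  44→54: 10 bp
  54→61: 7 bp
  61→68: 7 bp
  68→76: 8 bp
  76→90: 14 bp
  90→95: 5 bp
  95→110: 15 bp
  110→122: 12 bp
  122→129: 7 bp
  129→138: 9 bp
  138→145: 7 bp
  145→172: 27 bp
  172→177: 5 bp
  177→191: 14 bp
  191→198: 7 bp
  198→4 (wrap): 212-198+4 = 18 bp

[5,5,7,7,7,7,7,7,8,9,10,10,10,12,13,14,14,15,18,27]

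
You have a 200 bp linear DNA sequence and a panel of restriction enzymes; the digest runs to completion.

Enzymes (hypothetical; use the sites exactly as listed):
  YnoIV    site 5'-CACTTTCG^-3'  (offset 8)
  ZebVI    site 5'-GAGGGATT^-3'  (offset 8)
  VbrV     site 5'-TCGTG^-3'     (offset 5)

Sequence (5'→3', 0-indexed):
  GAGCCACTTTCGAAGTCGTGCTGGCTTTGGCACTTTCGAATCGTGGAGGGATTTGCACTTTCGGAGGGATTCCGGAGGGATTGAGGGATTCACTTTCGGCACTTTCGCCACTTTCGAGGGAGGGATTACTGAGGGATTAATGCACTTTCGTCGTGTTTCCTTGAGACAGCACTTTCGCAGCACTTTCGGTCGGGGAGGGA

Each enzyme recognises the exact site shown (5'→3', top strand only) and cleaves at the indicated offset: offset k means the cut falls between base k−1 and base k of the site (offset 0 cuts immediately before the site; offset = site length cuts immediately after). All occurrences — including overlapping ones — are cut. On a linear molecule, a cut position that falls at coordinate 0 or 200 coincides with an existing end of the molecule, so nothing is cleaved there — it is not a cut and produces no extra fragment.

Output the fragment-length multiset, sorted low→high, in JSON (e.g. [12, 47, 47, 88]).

Site scan:
  YnoIV CACTTTCG/8: at [4, 30, 55, 90, 99, 108, 142, 169, 180] ⇒ [12, 38, 63, 98, 107, 116, 150, 177, 188]
  ZebVI GAGGGATT/8: at [45, 63, 74, 82, 119, 130] ⇒ [53, 71, 82, 90, 127, 138]
  VbrV TCGTG/5: at [15, 40, 150] ⇒ [20, 45, 155]

Pooled cuts: [12, 20, 38, 45, 53, 63, 71, 82, 90, 98, 107, 116, 127, 138, 150, 155, 177, 188]

Fragment lengths:
  [0,12): 12 bp
  [12,20): 8 bp
  [20,38): 18 bp
  [38,45): 7 bp
  [45,53): 8 bp
  [53,63): 10 bp
  [63,71): 8 bp
  [71,82): 11 bp
  [82,90): 8 bp
  [90,98): 8 bp
  [98,107): 9 bp
  [107,116): 9 bp
  [116,127): 11 bp
  [127,138): 11 bp
  [138,150): 12 bp
  [150,155): 5 bp
  [155,177): 22 bp
  [177,188): 11 bp
  [188,200): 12 bp

[5,7,8,8,8,8,8,9,9,10,11,11,11,11,12,12,12,18,22]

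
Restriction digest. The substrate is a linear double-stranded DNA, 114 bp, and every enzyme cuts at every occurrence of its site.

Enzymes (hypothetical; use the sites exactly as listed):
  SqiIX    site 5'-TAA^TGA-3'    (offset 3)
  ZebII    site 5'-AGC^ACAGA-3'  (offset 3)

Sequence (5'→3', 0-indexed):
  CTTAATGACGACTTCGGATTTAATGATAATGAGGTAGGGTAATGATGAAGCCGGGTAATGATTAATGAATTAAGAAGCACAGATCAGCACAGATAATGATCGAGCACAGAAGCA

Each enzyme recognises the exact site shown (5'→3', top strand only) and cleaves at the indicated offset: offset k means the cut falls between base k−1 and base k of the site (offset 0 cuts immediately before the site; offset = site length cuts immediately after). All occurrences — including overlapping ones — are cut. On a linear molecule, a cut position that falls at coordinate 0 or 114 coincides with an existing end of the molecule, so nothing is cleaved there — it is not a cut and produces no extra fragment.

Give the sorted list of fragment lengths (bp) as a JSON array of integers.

[5,6,7,8,9,9,10,13,13,16,18]

Per-enzyme occurrences:
  SqiIX (TAATGA, off=3): starts [2, 20, 26, 39, 55, 62, 93] → cuts [5, 23, 29, 42, 58, 65, 96]
  ZebII (AGCACAGA, off=3): starts [75, 85, 102] → cuts [78, 88, 105]

Pooled cuts: [5, 23, 29, 42, 58, 65, 78, 88, 96, 105]

Fragments:
  [0,5): 5 bp
  [5,23): 18 bp
  [23,29): 6 bp
  [29,42): 13 bp
  [42,58): 16 bp
  [58,65): 7 bp
  [65,78): 13 bp
  [78,88): 10 bp
  [88,96): 8 bp
  [96,105): 9 bp
  [105,114): 9 bp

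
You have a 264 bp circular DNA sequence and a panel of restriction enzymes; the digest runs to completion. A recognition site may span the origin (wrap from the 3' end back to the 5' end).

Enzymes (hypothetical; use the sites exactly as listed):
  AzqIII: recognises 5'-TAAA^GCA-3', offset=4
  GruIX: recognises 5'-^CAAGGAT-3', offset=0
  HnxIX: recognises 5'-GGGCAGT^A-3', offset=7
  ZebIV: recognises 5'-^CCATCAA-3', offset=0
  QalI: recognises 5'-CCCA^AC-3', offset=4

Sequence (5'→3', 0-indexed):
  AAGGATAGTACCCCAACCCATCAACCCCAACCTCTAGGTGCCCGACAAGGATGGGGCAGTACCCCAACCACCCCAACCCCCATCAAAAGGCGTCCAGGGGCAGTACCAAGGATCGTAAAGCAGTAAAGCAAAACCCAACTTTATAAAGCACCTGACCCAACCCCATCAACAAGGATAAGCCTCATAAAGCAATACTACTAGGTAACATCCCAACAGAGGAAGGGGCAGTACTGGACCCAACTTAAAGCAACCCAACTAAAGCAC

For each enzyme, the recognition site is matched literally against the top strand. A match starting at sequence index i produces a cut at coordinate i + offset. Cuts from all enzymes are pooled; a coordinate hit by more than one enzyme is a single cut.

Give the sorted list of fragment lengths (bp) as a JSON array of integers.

[2,2,3,3,4,6,6,7,7,8,8,9,10,10,10,12,12,13,15,16,16,17,19,24,25]

Scan for sites:
  AzqIII (TAAAGCA, off=4): starts [115, 123, 143, 184, 242, 256] → cuts [119, 127, 147, 188, 246, 260]
  GruIX (CAAGGAT, off=0): starts [45, 106, 169, 263] → cuts [45, 106, 169, 263]
  HnxIX (GGGCAGTA, off=7): starts [53, 97, 222] → cuts [60, 104, 229]
  ZebIV (CCATCAA, off=0): starts [17, 79, 162] → cuts [17, 79, 162]
  QalI (CCCAAC, off=4): starts [11, 25, 62, 71, 133, 155, 208, 235, 250] → cuts [15, 29, 66, 75, 137, 159, 212, 239, 254]

Pooled cuts: [15, 17, 29, 45, 60, 66, 75, 79, 104, 106, 119, 127, 137, 147, 159, 162, 169, 188, 212, 229, 239, 246, 254, 260, 263]

Fragment lengths:
  15→17: 2 bp
  17→29: 12 bp
  29→45: 16 bp
  45→60: 15 bp
  60→66: 6 bp
  66→75: 9 bp
  75→79: 4 bp
  79→104: 25 bp
  104→106: 2 bp
  106→119: 13 bp
  119→127: 8 bp
  127→137: 10 bp
  137→147: 10 bp
  147→159: 12 bp
  159→162: 3 bp
  162→169: 7 bp
  169→188: 19 bp
  188→212: 24 bp
  212→229: 17 bp
  229→239: 10 bp
  239→246: 7 bp
  246→254: 8 bp
  254→260: 6 bp
  260→263: 3 bp
  263→15 (wrap): 264-263+15 = 16 bp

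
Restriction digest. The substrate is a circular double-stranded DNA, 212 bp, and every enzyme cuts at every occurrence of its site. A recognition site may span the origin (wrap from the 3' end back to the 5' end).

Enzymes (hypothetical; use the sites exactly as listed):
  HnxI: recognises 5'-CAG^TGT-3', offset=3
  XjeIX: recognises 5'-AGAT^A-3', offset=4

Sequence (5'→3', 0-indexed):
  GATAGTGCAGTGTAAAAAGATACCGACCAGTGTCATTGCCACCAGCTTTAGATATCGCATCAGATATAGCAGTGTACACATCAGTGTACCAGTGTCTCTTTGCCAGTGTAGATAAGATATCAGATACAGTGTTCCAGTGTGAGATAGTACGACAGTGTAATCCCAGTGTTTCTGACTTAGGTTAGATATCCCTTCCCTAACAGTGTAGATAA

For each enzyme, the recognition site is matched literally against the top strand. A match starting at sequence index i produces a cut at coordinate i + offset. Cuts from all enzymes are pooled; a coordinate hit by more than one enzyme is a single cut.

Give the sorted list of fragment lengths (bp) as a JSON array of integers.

[4,5,5,7,7,7,7,7,8,8,8,9,10,11,11,12,12,14,16,21,23]

Site scan:
  HnxI CAGTGT/3: at [7, 27, 69, 81, 89, 103, 126, 134, 152, 163, 200] ⇒ [10, 30, 72, 84, 92, 106, 129, 137, 155, 166, 203]
  XjeIX AGATA/4: at [17, 49, 61, 109, 114, 121, 141, 183, 206, 211] ⇒ [3, 21, 53, 65, 113, 118, 125, 145, 187, 210]

Pooled cuts: [3, 10, 21, 30, 53, 65, 72, 84, 92, 106, 113, 118, 125, 129, 137, 145, 155, 166, 187, 203, 210]

Fragment lengths:
  3→10: 7 bp
  10→21: 11 bp
  21→30: 9 bp
  30→53: 23 bp
  53→65: 12 bp
  65→72: 7 bp
  72→84: 12 bp
  84→92: 8 bp
  92→106: 14 bp
  106→113: 7 bp
  113→118: 5 bp
  118→125: 7 bp
  125→129: 4 bp
  129→137: 8 bp
  137→145: 8 bp
  145→155: 10 bp
  155→166: 11 bp
  166→187: 21 bp
  187→203: 16 bp
  203→210: 7 bp
  210→3 (wrap): 212-210+3 = 5 bp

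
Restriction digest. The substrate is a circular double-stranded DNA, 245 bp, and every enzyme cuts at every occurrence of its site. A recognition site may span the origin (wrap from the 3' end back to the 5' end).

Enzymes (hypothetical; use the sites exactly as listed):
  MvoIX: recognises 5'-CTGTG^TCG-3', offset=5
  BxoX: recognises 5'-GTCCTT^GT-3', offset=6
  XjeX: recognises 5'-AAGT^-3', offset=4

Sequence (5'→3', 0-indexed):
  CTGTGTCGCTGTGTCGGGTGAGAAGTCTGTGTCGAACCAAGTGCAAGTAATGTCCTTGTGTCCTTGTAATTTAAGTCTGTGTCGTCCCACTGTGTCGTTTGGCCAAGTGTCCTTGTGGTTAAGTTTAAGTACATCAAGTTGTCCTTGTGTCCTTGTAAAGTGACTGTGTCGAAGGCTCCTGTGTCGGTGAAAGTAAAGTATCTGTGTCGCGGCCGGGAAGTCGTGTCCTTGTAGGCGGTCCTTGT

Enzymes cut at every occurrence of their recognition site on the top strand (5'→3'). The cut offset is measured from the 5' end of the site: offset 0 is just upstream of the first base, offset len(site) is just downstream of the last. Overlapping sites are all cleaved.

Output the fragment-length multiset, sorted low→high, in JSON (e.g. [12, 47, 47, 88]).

[5,5,5,6,6,6,7,7,7,7,7,8,8,8,9,9,9,10,11,11,11,13,13,13,14,15,15]

Scan for sites:
  MvoIX (CTGTGTCG, off=5): starts [0, 8, 26, 76, 89, 163, 178, 201] → cuts [5, 13, 31, 81, 94, 168, 183, 206]
  BxoX (GTCCTTGT, off=6): starts [51, 59, 108, 140, 148, 224, 237] → cuts [57, 65, 114, 146, 154, 230, 243]
  XjeX (AAGT, off=4): starts [22, 38, 44, 72, 104, 120, 126, 135, 157, 190, 195, 217] → cuts [26, 42, 48, 76, 108, 124, 130, 139, 161, 194, 199, 221]

All cut coordinates (distinct, sorted): [5, 13, 26, 31, 42, 48, 57, 65, 76, 81, 94, 108, 114, 124, 130, 139, 146, 154, 161, 168, 183, 194, 199, 206, 221, 230, 243]

Fragments:
  5→13: 8 bp
  13→26: 13 bp
  26→31: 5 bp
  31→42: 11 bp
  42→48: 6 bp
  48→57: 9 bp
  57→65: 8 bp
  65→76: 11 bp
  76→81: 5 bp
  81→94: 13 bp
  94→108: 14 bp
  108→114: 6 bp
  114→124: 10 bp
  124→130: 6 bp
  130→139: 9 bp
  139→146: 7 bp
  146→154: 8 bp
  154→161: 7 bp
  161→168: 7 bp
  168→183: 15 bp
  183→194: 11 bp
  194→199: 5 bp
  199→206: 7 bp
  206→221: 15 bp
  221→230: 9 bp
  230→243: 13 bp
  243→5 (wrap): 245-243+5 = 7 bp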